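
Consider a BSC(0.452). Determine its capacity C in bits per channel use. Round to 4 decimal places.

Binary symmetric channel: C = 1 − h₂(ε) where h₂ is the binary entropy function.
h₂(0.452) = −0.452·log₂0.452 − 0.548·log₂0.548 = 0.9933.
C = 1 − 0.9933 = 0.0067 bits per channel use.

0.0067 bits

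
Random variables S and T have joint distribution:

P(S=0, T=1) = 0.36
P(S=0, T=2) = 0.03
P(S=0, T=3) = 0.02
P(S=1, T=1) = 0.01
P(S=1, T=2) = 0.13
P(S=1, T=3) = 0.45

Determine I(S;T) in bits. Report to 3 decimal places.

0.679 bits

Marginals: p(S) = (0.4100, 0.5900), p(T) = (0.3700, 0.1600, 0.4700).
I(S;T) = Σ p(x,y)·log₂[p(x,y)/(p(x)p(y))].
  (0,1): 0.36·log₂(2.3731) = 0.4488
  (0,2): 0.03·log₂(0.4573) = -0.0339
  (0,3): 0.02·log₂(0.1038) = -0.0654
  (1,1): 0.01·log₂(0.0458) = -0.0445
  (1,2): 0.13·log₂(1.3771) = 0.0600
  (1,3): 0.45·log₂(1.6228) = 0.3143
Sum = 0.679 bits.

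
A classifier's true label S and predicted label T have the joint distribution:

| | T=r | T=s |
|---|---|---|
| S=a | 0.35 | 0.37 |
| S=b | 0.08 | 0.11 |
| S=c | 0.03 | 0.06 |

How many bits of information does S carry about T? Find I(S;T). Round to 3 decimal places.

Marginals: p(S) = (0.7200, 0.1900, 0.0900), p(T) = (0.4600, 0.5400).
I(S;T) = Σ p(x,y)·log₂[p(x,y)/(p(x)p(y))].
  (a,r): 0.35·log₂(1.0568) = 0.0279
  (a,s): 0.37·log₂(0.9516) = -0.0265
  (b,r): 0.08·log₂(0.9153) = -0.0102
  (b,s): 0.11·log₂(1.0721) = 0.0111
  (c,r): 0.03·log₂(0.7246) = -0.0139
  (c,s): 0.06·log₂(1.2346) = 0.0182
Sum = 0.007 bits.

0.007 bits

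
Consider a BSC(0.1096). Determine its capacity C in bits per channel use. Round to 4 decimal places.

0.5013 bits

Binary symmetric channel: C = 1 − h₂(ε) where h₂ is the binary entropy function.
h₂(0.1096) = −0.1096·log₂0.1096 − 0.8904·log₂0.8904 = 0.4987.
C = 1 − 0.4987 = 0.5013 bits per channel use.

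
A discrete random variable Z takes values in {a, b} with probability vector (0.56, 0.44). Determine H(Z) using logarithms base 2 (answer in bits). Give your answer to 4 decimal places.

0.9896 bits

H(Z) = −Σ p·log₂ p.
  −(0.56)·log₂(0.56) = 0.46844
  −(0.44)·log₂(0.44) = 0.52115
Sum: 0.46844 + 0.52115 = 0.9896 bits.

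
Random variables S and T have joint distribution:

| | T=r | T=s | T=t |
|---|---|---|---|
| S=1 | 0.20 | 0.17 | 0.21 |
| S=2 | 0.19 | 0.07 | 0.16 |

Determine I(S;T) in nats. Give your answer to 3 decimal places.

0.012 nats

Marginals: p(S) = (0.5800, 0.4200), p(T) = (0.3900, 0.2400, 0.3700).
I(S;T) = Σ p(x,y)·ln[p(x,y)/(p(x)p(y))].
  (1,r): 0.20·ln(0.8842) = -0.0246
  (1,s): 0.17·ln(1.2213) = 0.0340
  (1,t): 0.21·ln(0.9786) = -0.0046
  (2,r): 0.19·ln(1.1600) = 0.0282
  (2,s): 0.07·ln(0.6944) = -0.0255
  (2,t): 0.16·ln(1.0296) = 0.0047
Sum = 0.012 nats.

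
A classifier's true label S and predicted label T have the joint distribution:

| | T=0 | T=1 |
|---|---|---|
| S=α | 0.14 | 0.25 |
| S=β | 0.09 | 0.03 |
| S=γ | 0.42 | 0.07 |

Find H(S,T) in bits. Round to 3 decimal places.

H(S,T) = −Σ p(x,y)·log₂ p(x,y) over all 6 cells.
  cell (α,0): −0.14·log₂0.14 = 0.3971
  cell (α,1): −0.25·log₂0.25 = 0.5000
  cell (β,0): −0.09·log₂0.09 = 0.3127
  cell (β,1): −0.03·log₂0.03 = 0.1518
  cell (γ,0): −0.42·log₂0.42 = 0.5256
  cell (γ,1): −0.07·log₂0.07 = 0.2686
Sum = 2.156 bits.

2.156 bits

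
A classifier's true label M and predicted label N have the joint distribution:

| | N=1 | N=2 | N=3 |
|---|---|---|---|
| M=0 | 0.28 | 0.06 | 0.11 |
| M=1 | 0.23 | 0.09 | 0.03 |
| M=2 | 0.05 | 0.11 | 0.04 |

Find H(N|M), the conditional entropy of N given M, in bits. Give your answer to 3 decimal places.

Chain rule: H(N|M) = H(M,N) − H(M).
Marginals: p(M) = (0.4500, 0.3500, 0.2000), p(N) = (0.5600, 0.2600, 0.1800).
H(M,N) = 2.8123 bits; H(M) = 1.5129 bits.
H(N|M) = 2.8123 − 1.5129 = 1.299 bits.

1.299 bits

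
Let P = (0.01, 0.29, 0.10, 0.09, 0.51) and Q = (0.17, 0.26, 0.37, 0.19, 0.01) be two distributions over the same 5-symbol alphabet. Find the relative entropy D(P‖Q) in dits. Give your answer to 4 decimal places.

0.7863 dits

D(P‖Q) = Σ p·log₁₀(p/q).
  0.01·log₁₀(0.01/0.17) = -0.01230
  0.29·log₁₀(0.29/0.26) = 0.01375
  0.10·log₁₀(0.10/0.37) = -0.05682
  0.09·log₁₀(0.09/0.19) = -0.02921
  0.51·log₁₀(0.51/0.01) = 0.87086
D(P‖Q) = 0.7863 dits.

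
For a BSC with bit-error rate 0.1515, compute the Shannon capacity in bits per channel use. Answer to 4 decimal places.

Binary symmetric channel: C = 1 − h₂(ε) where h₂ is the binary entropy function.
h₂(0.1515) = −0.1515·log₂0.1515 − 0.8485·log₂0.8485 = 0.6136.
C = 1 − 0.6136 = 0.3864 bits per channel use.

0.3864 bits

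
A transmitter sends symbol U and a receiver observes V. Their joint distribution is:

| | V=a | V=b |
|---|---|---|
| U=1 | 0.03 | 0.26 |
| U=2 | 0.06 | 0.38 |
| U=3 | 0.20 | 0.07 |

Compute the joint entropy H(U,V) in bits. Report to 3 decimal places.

H(U,V) = −Σ p(x,y)·log₂ p(x,y) over all 6 cells.
  cell (1,a): −0.03·log₂0.03 = 0.1518
  cell (1,b): −0.26·log₂0.26 = 0.5053
  cell (2,a): −0.06·log₂0.06 = 0.2435
  cell (2,b): −0.38·log₂0.38 = 0.5305
  cell (3,a): −0.20·log₂0.20 = 0.4644
  cell (3,b): −0.07·log₂0.07 = 0.2686
Sum = 2.164 bits.

2.164 bits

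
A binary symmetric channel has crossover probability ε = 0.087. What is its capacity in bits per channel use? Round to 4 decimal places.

0.5736 bits

Binary symmetric channel: C = 1 − h₂(ε) where h₂ is the binary entropy function.
h₂(0.087) = −0.087·log₂0.087 − 0.913·log₂0.913 = 0.4264.
C = 1 − 0.4264 = 0.5736 bits per channel use.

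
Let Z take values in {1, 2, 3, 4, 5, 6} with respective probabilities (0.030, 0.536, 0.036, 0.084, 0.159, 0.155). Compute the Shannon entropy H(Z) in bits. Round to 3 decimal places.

H(Z) = −Σ p·log₂ p.
  −(0.030)·log₂(0.030) = 0.1518
  −(0.536)·log₂(0.536) = 0.4822
  −(0.036)·log₂(0.036) = 0.1727
  −(0.084)·log₂(0.084) = 0.3002
  −(0.159)·log₂(0.159) = 0.4218
  −(0.155)·log₂(0.155) = 0.4169
Sum: 0.1518 + 0.4822 + 0.1727 + 0.3002 + 0.4218 + 0.4169 = 1.946 bits.

1.946 bits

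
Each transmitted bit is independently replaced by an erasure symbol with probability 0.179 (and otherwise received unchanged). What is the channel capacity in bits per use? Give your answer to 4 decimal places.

Binary erasure channel: capacity C = 1 − ε.
C = 1 − 0.179 = 0.8210 bits per channel use.

0.8210 bits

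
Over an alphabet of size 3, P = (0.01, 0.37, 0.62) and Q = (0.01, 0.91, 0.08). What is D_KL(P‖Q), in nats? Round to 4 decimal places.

D(P‖Q) = Σ p·ln(p/q).
  0.01·ln(0.01/0.01) = 0.00000
  0.37·ln(0.37/0.91) = -0.33298
  0.62·ln(0.62/0.08) = 1.26957
D(P‖Q) = 0.9366 nats.

0.9366 nats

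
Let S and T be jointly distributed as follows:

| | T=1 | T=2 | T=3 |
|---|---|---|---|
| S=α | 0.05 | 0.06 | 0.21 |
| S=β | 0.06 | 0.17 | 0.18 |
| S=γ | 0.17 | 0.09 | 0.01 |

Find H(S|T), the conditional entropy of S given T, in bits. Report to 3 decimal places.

1.301 bits

Chain rule: H(S|T) = H(S,T) − H(T).
Marginals: p(S) = (0.3200, 0.4100, 0.2700), p(T) = (0.2800, 0.3200, 0.4000).
H(S,T) = 2.8696 bits; H(T) = 1.5690 bits.
H(S|T) = 2.8696 − 1.5690 = 1.301 bits.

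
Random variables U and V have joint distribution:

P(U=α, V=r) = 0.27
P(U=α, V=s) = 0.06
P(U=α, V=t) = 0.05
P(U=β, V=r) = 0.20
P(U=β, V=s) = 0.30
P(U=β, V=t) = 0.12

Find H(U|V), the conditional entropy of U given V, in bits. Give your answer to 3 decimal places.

0.845 bits

Marginals: p(U) = (0.3800, 0.6200), p(V) = (0.4700, 0.3600, 0.1700).
H(U|V) = Σ p(V) · H(U|V=·).
  V=r: p=0.4700, H(U|V=r) = 0.9839
  V=s: p=0.3600, H(U|V=s) = 0.6500
  V=t: p=0.1700, H(U|V=t) = 0.8740
Weighted sum = 0.845 bits.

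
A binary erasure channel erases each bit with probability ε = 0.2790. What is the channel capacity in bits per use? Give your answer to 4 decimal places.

Binary erasure channel: capacity C = 1 − ε.
C = 1 − 0.2790 = 0.7210 bits per channel use.

0.7210 bits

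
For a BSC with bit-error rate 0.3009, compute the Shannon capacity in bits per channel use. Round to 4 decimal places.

Binary symmetric channel: C = 1 − h₂(ε) where h₂ is the binary entropy function.
h₂(0.3009) = −0.3009·log₂0.3009 − 0.6991·log₂0.6991 = 0.8824.
C = 1 − 0.8824 = 0.1176 bits per channel use.

0.1176 bits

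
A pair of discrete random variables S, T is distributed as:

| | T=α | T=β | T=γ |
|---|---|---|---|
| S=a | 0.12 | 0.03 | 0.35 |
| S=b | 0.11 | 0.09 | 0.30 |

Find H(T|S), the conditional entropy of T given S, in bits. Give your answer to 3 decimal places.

Marginals: p(S) = (0.5000, 0.5000), p(T) = (0.2300, 0.1200, 0.6500).
H(T|S) = Σ p(S) · H(T|S=·).
  S=a: p=0.5000, H(T|S=a) = 1.0979
  S=b: p=0.5000, H(T|S=b) = 1.3681
Weighted sum = 1.233 bits.

1.233 bits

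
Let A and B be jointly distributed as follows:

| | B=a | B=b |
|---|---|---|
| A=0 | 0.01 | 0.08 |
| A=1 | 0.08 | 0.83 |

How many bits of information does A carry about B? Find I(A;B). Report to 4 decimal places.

Marginals: p(A) = (0.0900, 0.9100), p(B) = (0.0900, 0.9100).
I(A;B) = Σ p(x,y)·log₂[p(x,y)/(p(x)p(y))].
  (0,a): 0.01·log₂(1.2346) = 0.00304
  (0,b): 0.08·log₂(0.9768) = -0.00271
  (1,a): 0.08·log₂(0.9768) = -0.00271
  (1,b): 0.83·log₂(1.0023) = 0.00274
Sum = 0.0004 bits.

0.0004 bits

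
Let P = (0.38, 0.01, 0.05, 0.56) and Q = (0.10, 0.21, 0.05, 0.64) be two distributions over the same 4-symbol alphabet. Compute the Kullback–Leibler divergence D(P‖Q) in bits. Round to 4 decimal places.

0.5801 bits

D(P‖Q) = Σ p·log₂(p/q).
  0.38·log₂(0.38/0.10) = 0.73188
  0.01·log₂(0.01/0.21) = -0.04392
  0.05·log₂(0.05/0.05) = 0.00000
  0.56·log₂(0.56/0.64) = -0.10788
D(P‖Q) = 0.5801 bits.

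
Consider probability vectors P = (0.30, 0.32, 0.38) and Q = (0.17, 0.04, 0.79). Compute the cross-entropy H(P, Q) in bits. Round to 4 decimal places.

2.3822 bits

H(P,Q) = −Σ p·log₂ q.
  −0.30·log₂(0.17) = 0.76692
  −0.32·log₂(0.04) = 1.48603
  −0.38·log₂(0.79) = 0.12923
H(P,Q) = 2.3822 bits.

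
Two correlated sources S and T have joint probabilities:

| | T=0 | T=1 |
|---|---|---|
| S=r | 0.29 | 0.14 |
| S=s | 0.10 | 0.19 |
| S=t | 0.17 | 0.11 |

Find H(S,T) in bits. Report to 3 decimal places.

H(S,T) = −Σ p(x,y)·log₂ p(x,y) over all 6 cells.
  cell (r,0): −0.29·log₂0.29 = 0.5179
  cell (r,1): −0.14·log₂0.14 = 0.3971
  cell (s,0): −0.10·log₂0.10 = 0.3322
  cell (s,1): −0.19·log₂0.19 = 0.4552
  cell (t,0): −0.17·log₂0.17 = 0.4346
  cell (t,1): −0.11·log₂0.11 = 0.3503
Sum = 2.487 bits.

2.487 bits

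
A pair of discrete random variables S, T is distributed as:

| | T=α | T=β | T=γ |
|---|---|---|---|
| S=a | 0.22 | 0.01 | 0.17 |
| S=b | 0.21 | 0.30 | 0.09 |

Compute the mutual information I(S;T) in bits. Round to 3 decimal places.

0.235 bits

Marginals: p(S) = (0.4000, 0.6000), p(T) = (0.4300, 0.3100, 0.2600).
I(S;T) = Σ p(x,y)·log₂[p(x,y)/(p(x)p(y))].
  (a,α): 0.22·log₂(1.2791) = 0.0781
  (a,β): 0.01·log₂(0.0806) = -0.0363
  (a,γ): 0.17·log₂(1.6346) = 0.1205
  (b,α): 0.21·log₂(0.8140) = -0.0624
  (b,β): 0.30·log₂(1.6129) = 0.2069
  (b,γ): 0.09·log₂(0.5769) = -0.0714
Sum = 0.235 bits.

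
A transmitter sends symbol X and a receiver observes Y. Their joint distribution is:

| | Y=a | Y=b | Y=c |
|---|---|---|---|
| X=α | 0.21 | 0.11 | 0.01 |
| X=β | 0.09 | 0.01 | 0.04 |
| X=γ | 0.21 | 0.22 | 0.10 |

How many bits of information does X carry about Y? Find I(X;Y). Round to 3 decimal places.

Marginals: p(X) = (0.3300, 0.1400, 0.5300), p(Y) = (0.5100, 0.3400, 0.1500).
I(X;Y) = Σ p(x,y)·log₂[p(x,y)/(p(x)p(y))].
  (α,a): 0.21·log₂(1.2478) = 0.0671
  (α,b): 0.11·log₂(0.9804) = -0.0031
  (α,c): 0.01·log₂(0.2020) = -0.0231
  (β,a): 0.09·log₂(1.2605) = 0.0301
  (β,b): 0.01·log₂(0.2101) = -0.0225
  (β,c): 0.04·log₂(1.9048) = 0.0372
  (γ,a): 0.21·log₂(0.7769) = -0.0765
  (γ,b): 0.22·log₂(1.2209) = 0.0633
  (γ,c): 0.10·log₂(1.2579) = 0.0331
Sum = 0.106 bits.

0.106 bits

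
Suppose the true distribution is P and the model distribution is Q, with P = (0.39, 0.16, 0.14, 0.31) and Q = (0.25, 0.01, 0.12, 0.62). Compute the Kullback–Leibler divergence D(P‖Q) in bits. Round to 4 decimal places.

0.6113 bits

D(P‖Q) = Σ p·log₂(p/q).
  0.39·log₂(0.39/0.25) = 0.25020
  0.16·log₂(0.16/0.01) = 0.64000
  0.14·log₂(0.14/0.12) = 0.03113
  0.31·log₂(0.31/0.62) = -0.31000
D(P‖Q) = 0.6113 bits.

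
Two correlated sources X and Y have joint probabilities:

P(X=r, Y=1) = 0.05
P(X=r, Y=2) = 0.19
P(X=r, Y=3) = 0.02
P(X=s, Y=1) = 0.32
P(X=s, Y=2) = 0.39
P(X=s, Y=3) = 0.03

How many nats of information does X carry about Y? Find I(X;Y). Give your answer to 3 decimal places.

Marginals: p(X) = (0.2600, 0.7400), p(Y) = (0.3700, 0.5800, 0.0500).
I(X;Y) = Σ p(x,y)·ln[p(x,y)/(p(x)p(y))].
  (r,1): 0.05·ln(0.5198) = -0.0327
  (r,2): 0.19·ln(1.2599) = 0.0439
  (r,3): 0.02·ln(1.5385) = 0.0086
  (s,1): 0.32·ln(1.1687) = 0.0499
  (s,2): 0.39·ln(0.9087) = -0.0374
  (s,3): 0.03·ln(0.8108) = -0.0063
Sum = 0.026 nats.

0.026 nats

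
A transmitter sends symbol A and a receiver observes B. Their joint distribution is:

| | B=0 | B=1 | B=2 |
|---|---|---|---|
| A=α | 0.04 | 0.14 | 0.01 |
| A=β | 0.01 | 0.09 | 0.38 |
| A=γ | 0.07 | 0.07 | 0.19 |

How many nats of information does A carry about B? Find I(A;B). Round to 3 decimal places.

Marginals: p(A) = (0.1900, 0.4800, 0.3300), p(B) = (0.1200, 0.3000, 0.5800).
I(A;B) = H(A) + H(B) − H(A,B).
H(A) = 1.0337, H(B) = 0.9316, H(A,B) = 1.7683.
I(A;B) = 1.0337 + 0.9316 − 1.7683 = 0.197 nats.

0.197 nats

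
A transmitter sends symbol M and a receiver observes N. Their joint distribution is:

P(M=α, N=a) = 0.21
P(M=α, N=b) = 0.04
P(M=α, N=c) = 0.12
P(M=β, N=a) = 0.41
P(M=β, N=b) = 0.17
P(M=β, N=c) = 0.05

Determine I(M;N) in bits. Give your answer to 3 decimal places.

0.082 bits

Marginals: p(M) = (0.3700, 0.6300), p(N) = (0.6200, 0.2100, 0.1700).
I(M;N) = H(M) + H(N) − H(M,N).
H(M) = 0.9507, H(N) = 1.3350, H(M,N) = 2.2037.
I(M;N) = 0.9507 + 1.3350 − 2.2037 = 0.082 bits.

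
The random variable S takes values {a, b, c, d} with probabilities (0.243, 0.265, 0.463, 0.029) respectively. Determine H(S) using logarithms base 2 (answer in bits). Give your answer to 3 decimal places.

1.666 bits

H(S) = −Σ p·log₂ p.
  −(0.243)·log₂(0.243) = 0.4960
  −(0.265)·log₂(0.265) = 0.5077
  −(0.463)·log₂(0.463) = 0.5144
  −(0.029)·log₂(0.029) = 0.1481
Sum: 0.4960 + 0.5077 + 0.5144 + 0.1481 = 1.666 bits.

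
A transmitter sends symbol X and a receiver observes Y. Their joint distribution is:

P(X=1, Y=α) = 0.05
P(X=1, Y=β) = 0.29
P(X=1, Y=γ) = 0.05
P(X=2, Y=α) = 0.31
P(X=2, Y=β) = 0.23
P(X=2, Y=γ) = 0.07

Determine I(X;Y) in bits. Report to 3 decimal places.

0.123 bits

Marginals: p(X) = (0.3900, 0.6100), p(Y) = (0.3600, 0.5200, 0.1200).
I(X;Y) = Σ p(x,y)·log₂[p(x,y)/(p(x)p(y))].
  (1,α): 0.05·log₂(0.3561) = -0.0745
  (1,β): 0.29·log₂(1.4300) = 0.1496
  (1,γ): 0.05·log₂(1.0684) = 0.0048
  (2,α): 0.31·log₂(1.4117) = 0.1542
  (2,β): 0.23·log₂(0.7251) = -0.1067
  (2,γ): 0.07·log₂(0.9563) = -0.0045
Sum = 0.123 bits.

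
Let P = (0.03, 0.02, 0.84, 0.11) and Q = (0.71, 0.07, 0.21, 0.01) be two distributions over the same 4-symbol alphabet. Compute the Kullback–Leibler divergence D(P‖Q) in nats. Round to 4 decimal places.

D(P‖Q) = Σ p·ln(p/q).
  0.03·ln(0.03/0.71) = -0.09492
  0.02·ln(0.02/0.07) = -0.02506
  0.84·ln(0.84/0.21) = 1.16449
  0.11·ln(0.11/0.01) = 0.26377
D(P‖Q) = 1.3083 nats.

1.3083 nats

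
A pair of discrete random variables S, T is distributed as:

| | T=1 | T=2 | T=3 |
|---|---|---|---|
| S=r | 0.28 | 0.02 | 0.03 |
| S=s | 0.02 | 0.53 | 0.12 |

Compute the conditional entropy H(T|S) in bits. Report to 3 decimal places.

Chain rule: H(T|S) = H(S,T) − H(S).
Marginals: p(S) = (0.3300, 0.6700), p(T) = (0.3000, 0.5500, 0.1500).
H(S,T) = 1.7443 bits; H(S) = 0.9149 bits.
H(T|S) = 1.7443 − 0.9149 = 0.829 bits.

0.829 bits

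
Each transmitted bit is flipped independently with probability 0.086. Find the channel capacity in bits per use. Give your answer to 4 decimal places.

Binary symmetric channel: C = 1 − h₂(ε) where h₂ is the binary entropy function.
h₂(0.086) = −0.086·log₂0.086 − 0.914·log₂0.914 = 0.4230.
C = 1 − 0.4230 = 0.5770 bits per channel use.

0.5770 bits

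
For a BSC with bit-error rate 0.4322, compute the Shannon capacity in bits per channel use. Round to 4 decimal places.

Binary symmetric channel: C = 1 − h₂(ε) where h₂ is the binary entropy function.
h₂(0.4322) = −0.4322·log₂0.4322 − 0.5678·log₂0.5678 = 0.9867.
C = 1 − 0.9867 = 0.0133 bits per channel use.

0.0133 bits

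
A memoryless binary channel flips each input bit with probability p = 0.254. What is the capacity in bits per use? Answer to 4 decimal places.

Binary symmetric channel: C = 1 − h₂(ε) where h₂ is the binary entropy function.
h₂(0.254) = −0.254·log₂0.254 − 0.746·log₂0.746 = 0.8176.
C = 1 − 0.8176 = 0.1824 bits per channel use.

0.1824 bits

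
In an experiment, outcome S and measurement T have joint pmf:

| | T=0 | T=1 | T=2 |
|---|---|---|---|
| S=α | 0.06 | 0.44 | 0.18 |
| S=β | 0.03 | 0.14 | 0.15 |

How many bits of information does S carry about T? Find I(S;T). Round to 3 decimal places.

0.031 bits

Marginals: p(S) = (0.6800, 0.3200), p(T) = (0.0900, 0.5800, 0.3300).
I(S;T) = H(S) + H(T) − H(S,T).
H(S) = 0.9044, H(T) = 1.2963, H(S,T) = 2.1694.
I(S;T) = 0.9044 + 1.2963 − 2.1694 = 0.031 bits.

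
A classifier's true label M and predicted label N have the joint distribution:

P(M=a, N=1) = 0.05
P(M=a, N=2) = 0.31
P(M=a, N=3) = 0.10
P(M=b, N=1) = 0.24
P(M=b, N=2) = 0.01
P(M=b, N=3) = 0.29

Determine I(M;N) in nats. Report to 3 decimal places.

0.290 nats

Marginals: p(M) = (0.4600, 0.5400), p(N) = (0.2900, 0.3200, 0.3900).
I(M;N) = Σ p(x,y)·ln[p(x,y)/(p(x)p(y))].
  (a,1): 0.05·ln(0.3748) = -0.0491
  (a,2): 0.31·ln(2.1060) = 0.2309
  (a,3): 0.10·ln(0.5574) = -0.0584
  (b,1): 0.24·ln(1.5326) = 0.1025
  (b,2): 0.01·ln(0.0579) = -0.0285
  (b,3): 0.29·ln(1.3770) = 0.0928
Sum = 0.290 nats.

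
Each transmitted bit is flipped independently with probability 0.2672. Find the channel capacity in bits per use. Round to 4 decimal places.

Binary symmetric channel: C = 1 − h₂(ε) where h₂ is the binary entropy function.
h₂(0.2672) = −0.2672·log₂0.2672 − 0.7328·log₂0.7328 = 0.8374.
C = 1 − 0.8374 = 0.1626 bits per channel use.

0.1626 bits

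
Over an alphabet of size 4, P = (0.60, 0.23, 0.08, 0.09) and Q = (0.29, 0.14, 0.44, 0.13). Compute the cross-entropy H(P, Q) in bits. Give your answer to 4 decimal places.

2.0836 bits

H(P,Q) = −Σ p·log₂ q.
  −0.60·log₂(0.29) = 1.07153
  −0.23·log₂(0.14) = 0.65240
  −0.08·log₂(0.44) = 0.09475
  −0.09·log₂(0.13) = 0.26491
H(P,Q) = 2.0836 bits.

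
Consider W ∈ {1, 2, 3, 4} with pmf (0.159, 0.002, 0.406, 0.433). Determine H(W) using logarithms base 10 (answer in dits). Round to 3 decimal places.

H(W) = −Σ p·log₁₀ p.
  −(0.159)·log₁₀(0.159) = 0.1270
  −(0.002)·log₁₀(0.002) = 0.0054
  −(0.406)·log₁₀(0.406) = 0.1589
  −(0.433)·log₁₀(0.433) = 0.1574
Sum: 0.1270 + 0.0054 + 0.1589 + 0.1574 = 0.449 dits.

0.449 dits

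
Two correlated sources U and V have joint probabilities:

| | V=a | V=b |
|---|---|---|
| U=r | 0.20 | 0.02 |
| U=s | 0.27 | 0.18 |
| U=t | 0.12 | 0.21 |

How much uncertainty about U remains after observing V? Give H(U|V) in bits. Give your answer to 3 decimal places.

Chain rule: H(U|V) = H(U,V) − H(V).
Marginals: p(U) = (0.2200, 0.4500, 0.3300), p(V) = (0.5900, 0.4100).
H(U,V) = 2.3725 bits; H(V) = 0.9765 bits.
H(U|V) = 2.3725 − 0.9765 = 1.396 bits.

1.396 bits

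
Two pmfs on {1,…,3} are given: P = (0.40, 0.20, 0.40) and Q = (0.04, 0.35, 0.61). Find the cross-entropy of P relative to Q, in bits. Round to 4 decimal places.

H(P,Q) = −Σ p·log₂ q.
  −0.40·log₂(0.04) = 1.85754
  −0.20·log₂(0.35) = 0.30291
  −0.40·log₂(0.61) = 0.28525
H(P,Q) = 2.4457 bits.

2.4457 bits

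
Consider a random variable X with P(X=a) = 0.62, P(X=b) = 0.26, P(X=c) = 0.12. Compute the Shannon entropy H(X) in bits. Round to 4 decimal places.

1.2999 bits

H(X) = −Σ p·log₂ p.
  −(0.62)·log₂(0.62) = 0.42759
  −(0.26)·log₂(0.26) = 0.50529
  −(0.12)·log₂(0.12) = 0.36707
Sum: 0.42759 + 0.50529 + 0.36707 = 1.2999 bits.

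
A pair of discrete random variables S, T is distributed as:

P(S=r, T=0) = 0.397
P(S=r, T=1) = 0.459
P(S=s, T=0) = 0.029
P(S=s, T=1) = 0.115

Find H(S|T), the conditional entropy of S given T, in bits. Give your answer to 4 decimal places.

Marginals: p(S) = (0.8560, 0.1440), p(T) = (0.4260, 0.5740).
H(S|T) = Σ p(T) · H(S|T=·).
  T=0: p=0.4260, H(S|T=0) = 0.3587
  T=1: p=0.5740, H(S|T=1) = 0.7226
Weighted sum = 0.5676 bits.

0.5676 bits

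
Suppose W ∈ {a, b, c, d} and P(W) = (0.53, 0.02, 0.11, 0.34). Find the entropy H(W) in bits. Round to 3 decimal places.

1.478 bits

H(W) = −Σ p·log₂ p.
  −(0.53)·log₂(0.53) = 0.4854
  −(0.02)·log₂(0.02) = 0.1129
  −(0.11)·log₂(0.11) = 0.3503
  −(0.34)·log₂(0.34) = 0.5292
Sum: 0.4854 + 0.1129 + 0.3503 + 0.5292 = 1.478 bits.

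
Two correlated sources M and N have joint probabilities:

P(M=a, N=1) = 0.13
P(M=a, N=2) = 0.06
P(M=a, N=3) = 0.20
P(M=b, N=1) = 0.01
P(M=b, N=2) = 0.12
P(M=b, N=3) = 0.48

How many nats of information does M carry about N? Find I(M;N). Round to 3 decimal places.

0.106 nats

Marginals: p(M) = (0.3900, 0.6100), p(N) = (0.1400, 0.1800, 0.6800).
I(M;N) = H(M) + H(N) − H(M,N).
H(M) = 0.6687, H(N) = 0.8462, H(M,N) = 1.4087.
I(M;N) = 0.6687 + 0.8462 − 1.4087 = 0.106 nats.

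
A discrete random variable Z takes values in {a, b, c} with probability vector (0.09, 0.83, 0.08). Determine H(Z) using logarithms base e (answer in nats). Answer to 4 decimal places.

0.5734 nats

H(Z) = −Σ p·ln p.
  −(0.09)·ln(0.09) = 0.21672
  −(0.83)·ln(0.83) = 0.15465
  −(0.08)·ln(0.08) = 0.20206
Sum: 0.21672 + 0.15465 + 0.20206 = 0.5734 nats.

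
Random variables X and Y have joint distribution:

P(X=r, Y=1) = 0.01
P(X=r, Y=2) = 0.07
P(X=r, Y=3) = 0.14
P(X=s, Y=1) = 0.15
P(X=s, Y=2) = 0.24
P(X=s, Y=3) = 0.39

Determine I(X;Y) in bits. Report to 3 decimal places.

Marginals: p(X) = (0.2200, 0.7800), p(Y) = (0.1600, 0.3100, 0.5300).
I(X;Y) = Σ p(x,y)·log₂[p(x,y)/(p(x)p(y))].
  (r,1): 0.01·log₂(0.2841) = -0.0182
  (r,2): 0.07·log₂(1.0264) = 0.0026
  (r,3): 0.14·log₂(1.2007) = 0.0369
  (s,1): 0.15·log₂(1.2019) = 0.0398
  (s,2): 0.24·log₂(0.9926) = -0.0026
  (s,3): 0.39·log₂(0.9434) = -0.0328
Sum = 0.026 bits.

0.026 bits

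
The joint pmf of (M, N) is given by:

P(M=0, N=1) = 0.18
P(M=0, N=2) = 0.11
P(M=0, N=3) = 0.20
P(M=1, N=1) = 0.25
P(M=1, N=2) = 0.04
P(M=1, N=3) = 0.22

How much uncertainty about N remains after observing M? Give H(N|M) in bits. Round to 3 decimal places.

1.427 bits

Marginals: p(M) = (0.4900, 0.5100), p(N) = (0.4300, 0.1500, 0.4200).
H(N|M) = Σ p(M) · H(N|M=·).
  M=0: p=0.4900, H(N|M=0) = 1.5422
  M=1: p=0.5100, H(N|M=1) = 1.3155
Weighted sum = 1.427 bits.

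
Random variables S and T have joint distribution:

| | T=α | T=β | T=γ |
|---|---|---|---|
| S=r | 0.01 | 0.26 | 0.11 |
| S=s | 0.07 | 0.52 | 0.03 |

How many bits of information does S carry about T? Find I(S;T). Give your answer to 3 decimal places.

Marginals: p(S) = (0.3800, 0.6200), p(T) = (0.0800, 0.7800, 0.1400).
I(S;T) = H(S) + H(T) − H(S,T).
H(S) = 0.9580, H(T) = 0.9682, H(S,T) = 1.8329.
I(S;T) = 0.9580 + 0.9682 − 1.8329 = 0.093 bits.

0.093 bits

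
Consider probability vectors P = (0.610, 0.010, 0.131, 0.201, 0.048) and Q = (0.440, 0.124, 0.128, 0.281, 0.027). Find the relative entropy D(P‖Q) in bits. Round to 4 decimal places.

D(P‖Q) = Σ p·log₂(p/q).
  0.610·log₂(0.610/0.440) = 0.28750
  0.010·log₂(0.010/0.124) = -0.03632
  0.131·log₂(0.131/0.128) = 0.00438
  0.201·log₂(0.201/0.281) = -0.09716
  0.048·log₂(0.048/0.027) = 0.03984
D(P‖Q) = 0.1982 bits.

0.1982 bits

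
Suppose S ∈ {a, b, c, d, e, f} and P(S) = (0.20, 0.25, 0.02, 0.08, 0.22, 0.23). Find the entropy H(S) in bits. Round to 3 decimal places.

2.337 bits

H(S) = −Σ p·log₂ p.
  −(0.20)·log₂(0.20) = 0.4644
  −(0.25)·log₂(0.25) = 0.5000
  −(0.02)·log₂(0.02) = 0.1129
  −(0.08)·log₂(0.08) = 0.2915
  −(0.22)·log₂(0.22) = 0.4806
  −(0.23)·log₂(0.23) = 0.4877
Sum: 0.4644 + 0.5000 + 0.1129 + 0.2915 + 0.4806 + 0.4877 = 2.337 bits.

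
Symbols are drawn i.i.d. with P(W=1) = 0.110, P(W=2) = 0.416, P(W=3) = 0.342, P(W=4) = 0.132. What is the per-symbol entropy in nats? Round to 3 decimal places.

1.242 nats

H(W) = −Σ p·ln p.
  −(0.110)·ln(0.110) = 0.2428
  −(0.416)·ln(0.416) = 0.3649
  −(0.342)·ln(0.342) = 0.3669
  −(0.132)·ln(0.132) = 0.2673
Sum: 0.2428 + 0.3649 + 0.3669 + 0.2673 = 1.242 nats.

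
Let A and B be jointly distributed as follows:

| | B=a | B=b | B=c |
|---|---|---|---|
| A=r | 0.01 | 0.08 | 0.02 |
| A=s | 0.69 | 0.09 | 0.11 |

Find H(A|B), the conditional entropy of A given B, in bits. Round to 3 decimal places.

0.326 bits

Marginals: p(A) = (0.1100, 0.8900), p(B) = (0.7000, 0.1700, 0.1300).
H(A|B) = Σ p(B) · H(A|B=·).
  B=a: p=0.7000, H(A|B=a) = 0.1080
  B=b: p=0.1700, H(A|B=b) = 0.9975
  B=c: p=0.1300, H(A|B=c) = 0.6194
Weighted sum = 0.326 bits.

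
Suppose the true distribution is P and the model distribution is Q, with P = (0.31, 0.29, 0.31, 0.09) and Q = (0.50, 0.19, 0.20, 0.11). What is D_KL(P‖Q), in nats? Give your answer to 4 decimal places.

0.0922 nats

D(P‖Q) = Σ p·ln(p/q).
  0.31·ln(0.31/0.50) = -0.14819
  0.29·ln(0.29/0.19) = 0.12263
  0.31·ln(0.31/0.20) = 0.13586
  0.09·ln(0.09/0.11) = -0.01806
D(P‖Q) = 0.0922 nats.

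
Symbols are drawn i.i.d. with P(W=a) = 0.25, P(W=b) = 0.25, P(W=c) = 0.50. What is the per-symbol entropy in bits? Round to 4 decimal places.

1.5000 bits

H(W) = −Σ p·log₂ p.
  −(0.25)·log₂(0.25) = 0.50000
  −(0.25)·log₂(0.25) = 0.50000
  −(0.50)·log₂(0.50) = 0.50000
Sum: 0.50000 + 0.50000 + 0.50000 = 1.5000 bits.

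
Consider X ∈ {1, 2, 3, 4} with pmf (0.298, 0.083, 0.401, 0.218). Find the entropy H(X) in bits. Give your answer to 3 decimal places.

H(X) = −Σ p·log₂ p.
  −(0.298)·log₂(0.298) = 0.5205
  −(0.083)·log₂(0.083) = 0.2980
  −(0.401)·log₂(0.401) = 0.5286
  −(0.218)·log₂(0.218) = 0.4791
Sum: 0.5205 + 0.2980 + 0.5286 + 0.4791 = 1.826 bits.

1.826 bits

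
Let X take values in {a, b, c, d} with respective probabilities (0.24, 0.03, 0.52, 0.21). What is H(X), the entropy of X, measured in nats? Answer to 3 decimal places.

H(X) = −Σ p·ln p.
  −(0.24)·ln(0.24) = 0.3425
  −(0.03)·ln(0.03) = 0.1052
  −(0.52)·ln(0.52) = 0.3400
  −(0.21)·ln(0.21) = 0.3277
Sum: 0.3425 + 0.1052 + 0.3400 + 0.3277 = 1.115 nats.

1.115 nats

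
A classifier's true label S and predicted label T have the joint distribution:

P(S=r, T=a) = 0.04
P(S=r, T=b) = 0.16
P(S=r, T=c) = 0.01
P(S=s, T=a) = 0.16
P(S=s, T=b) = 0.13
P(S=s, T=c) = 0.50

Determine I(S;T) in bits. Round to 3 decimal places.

0.238 bits

Marginals: p(S) = (0.2100, 0.7900), p(T) = (0.2000, 0.2900, 0.5100).
I(S;T) = Σ p(x,y)·log₂[p(x,y)/(p(x)p(y))].
  (r,a): 0.04·log₂(0.9524) = -0.0028
  (r,b): 0.16·log₂(2.6273) = 0.2230
  (r,c): 0.01·log₂(0.0934) = -0.0342
  (s,a): 0.16·log₂(1.0127) = 0.0029
  (s,b): 0.13·log₂(0.5674) = -0.1063
  (s,c): 0.50·log₂(1.2410) = 0.1558
Sum = 0.238 bits.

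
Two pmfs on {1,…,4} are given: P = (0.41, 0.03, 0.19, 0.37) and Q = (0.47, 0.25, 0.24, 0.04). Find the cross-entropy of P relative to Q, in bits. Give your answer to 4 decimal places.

H(P,Q) = −Σ p·log₂ q.
  −0.41·log₂(0.47) = 0.44660
  −0.03·log₂(0.25) = 0.06000
  −0.19·log₂(0.24) = 0.39119
  −0.37·log₂(0.04) = 1.71823
H(P,Q) = 2.6160 bits.

2.6160 bits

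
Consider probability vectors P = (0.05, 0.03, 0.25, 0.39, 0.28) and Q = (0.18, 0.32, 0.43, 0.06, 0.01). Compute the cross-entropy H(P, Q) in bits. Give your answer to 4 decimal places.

H(P,Q) = −Σ p·log₂ q.
  −0.05·log₂(0.18) = 0.12370
  −0.03·log₂(0.32) = 0.04932
  −0.25·log₂(0.43) = 0.30440
  −0.39·log₂(0.06) = 1.58297
  −0.28·log₂(0.01) = 1.86028
H(P,Q) = 3.9207 bits.

3.9207 bits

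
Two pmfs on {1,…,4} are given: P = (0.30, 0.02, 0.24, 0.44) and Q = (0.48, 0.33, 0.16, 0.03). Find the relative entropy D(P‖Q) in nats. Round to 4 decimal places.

D(P‖Q) = Σ p·ln(p/q).
  0.30·ln(0.30/0.48) = -0.14100
  0.02·ln(0.02/0.33) = -0.05607
  0.24·ln(0.24/0.16) = 0.09731
  0.44·ln(0.44/0.03) = 1.18165
D(P‖Q) = 1.0819 nats.

1.0819 nats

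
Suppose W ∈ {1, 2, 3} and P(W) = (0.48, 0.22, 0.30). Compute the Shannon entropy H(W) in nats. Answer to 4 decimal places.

H(W) = −Σ p·ln p.
  −(0.48)·ln(0.48) = 0.35231
  −(0.22)·ln(0.22) = 0.33311
  −(0.30)·ln(0.30) = 0.36119
Sum: 0.35231 + 0.33311 + 0.36119 = 1.0466 nats.

1.0466 nats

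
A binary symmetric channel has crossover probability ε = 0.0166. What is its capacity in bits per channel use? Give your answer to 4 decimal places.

0.8781 bits

Binary symmetric channel: C = 1 − h₂(ε) where h₂ is the binary entropy function.
h₂(0.0166) = −0.0166·log₂0.0166 − 0.9834·log₂0.9834 = 0.1219.
C = 1 − 0.1219 = 0.8781 bits per channel use.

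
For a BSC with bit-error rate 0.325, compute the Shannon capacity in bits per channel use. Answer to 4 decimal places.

0.0903 bits

Binary symmetric channel: C = 1 − h₂(ε) where h₂ is the binary entropy function.
h₂(0.325) = −0.325·log₂0.325 − 0.675·log₂0.675 = 0.9097.
C = 1 − 0.9097 = 0.0903 bits per channel use.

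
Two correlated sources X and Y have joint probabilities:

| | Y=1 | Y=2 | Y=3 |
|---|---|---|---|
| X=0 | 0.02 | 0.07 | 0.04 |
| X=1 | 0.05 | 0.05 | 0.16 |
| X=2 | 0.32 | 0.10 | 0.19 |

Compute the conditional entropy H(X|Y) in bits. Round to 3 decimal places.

Marginals: p(X) = (0.1300, 0.2600, 0.6100), p(Y) = (0.3900, 0.2200, 0.3900).
H(X|Y) = Σ p(Y) · H(X|Y=·).
  Y=1: p=0.3900, H(X|Y=1) = 0.8339
  Y=2: p=0.2200, H(X|Y=2) = 1.5285
  Y=3: p=0.3900, H(X|Y=3) = 1.3697
Weighted sum = 1.196 bits.

1.196 bits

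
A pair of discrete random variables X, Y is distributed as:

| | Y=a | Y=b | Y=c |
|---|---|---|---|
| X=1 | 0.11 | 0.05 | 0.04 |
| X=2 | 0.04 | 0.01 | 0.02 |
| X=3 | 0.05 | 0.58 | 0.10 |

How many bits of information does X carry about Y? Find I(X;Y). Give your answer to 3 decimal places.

0.243 bits

Marginals: p(X) = (0.2000, 0.0700, 0.7300), p(Y) = (0.2000, 0.6400, 0.1600).
I(X;Y) = H(X) + H(Y) − H(X,Y).
H(X) = 1.0644, H(Y) = 1.2995, H(X,Y) = 2.1213.
I(X;Y) = 1.0644 + 1.2995 − 2.1213 = 0.243 bits.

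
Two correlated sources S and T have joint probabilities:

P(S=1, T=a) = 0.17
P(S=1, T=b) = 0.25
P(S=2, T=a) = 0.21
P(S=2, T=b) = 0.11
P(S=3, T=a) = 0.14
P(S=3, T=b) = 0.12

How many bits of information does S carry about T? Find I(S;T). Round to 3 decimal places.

0.034 bits

Marginals: p(S) = (0.4200, 0.3200, 0.2600), p(T) = (0.5200, 0.4800).
I(S;T) = Σ p(x,y)·log₂[p(x,y)/(p(x)p(y))].
  (1,a): 0.17·log₂(0.7784) = -0.0614
  (1,b): 0.25·log₂(1.2401) = 0.0776
  (2,a): 0.21·log₂(1.2620) = 0.0705
  (2,b): 0.11·log₂(0.7161) = -0.0530
  (3,a): 0.14·log₂(1.0355) = 0.0070
  (3,b): 0.12·log₂(0.9615) = -0.0068
Sum = 0.034 bits.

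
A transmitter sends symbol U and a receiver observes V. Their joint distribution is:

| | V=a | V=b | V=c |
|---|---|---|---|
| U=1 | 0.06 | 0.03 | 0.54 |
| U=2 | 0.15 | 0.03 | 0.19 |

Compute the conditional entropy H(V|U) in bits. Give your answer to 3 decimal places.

0.942 bits

Chain rule: H(V|U) = H(U,V) − H(U).
Marginals: p(U) = (0.6300, 0.3700), p(V) = (0.2100, 0.0600, 0.7300).
H(U,V) = 1.8929 bits; H(U) = 0.9507 bits.
H(V|U) = 1.8929 − 0.9507 = 0.942 bits.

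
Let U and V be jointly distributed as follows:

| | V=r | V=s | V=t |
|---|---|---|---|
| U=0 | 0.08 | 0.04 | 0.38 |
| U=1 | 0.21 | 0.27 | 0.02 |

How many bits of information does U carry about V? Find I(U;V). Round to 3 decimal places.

0.467 bits

Marginals: p(U) = (0.5000, 0.5000), p(V) = (0.2900, 0.3100, 0.4000).
I(U;V) = H(U) + H(V) − H(U,V).
H(U) = 1.0000, H(V) = 1.5705, H(U,V) = 2.1034.
I(U;V) = 1.0000 + 1.5705 − 2.1034 = 0.467 bits.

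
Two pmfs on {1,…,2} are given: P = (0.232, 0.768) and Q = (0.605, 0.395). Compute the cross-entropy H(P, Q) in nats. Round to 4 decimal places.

H(P,Q) = −Σ p·ln q.
  −0.232·ln(0.605) = 0.11659
  −0.768·ln(0.395) = 0.71337
H(P,Q) = 0.8300 nats.

0.8300 nats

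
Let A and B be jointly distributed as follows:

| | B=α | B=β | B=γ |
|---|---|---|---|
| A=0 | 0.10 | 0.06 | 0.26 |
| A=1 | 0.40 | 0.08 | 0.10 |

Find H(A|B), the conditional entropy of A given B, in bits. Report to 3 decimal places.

Marginals: p(A) = (0.4200, 0.5800), p(B) = (0.5000, 0.1400, 0.3600).
H(A|B) = Σ p(B) · H(A|B=·).
  B=α: p=0.5000, H(A|B=α) = 0.7219
  B=β: p=0.1400, H(A|B=β) = 0.9852
  B=γ: p=0.3600, H(A|B=γ) = 0.8524
Weighted sum = 0.806 bits.

0.806 bits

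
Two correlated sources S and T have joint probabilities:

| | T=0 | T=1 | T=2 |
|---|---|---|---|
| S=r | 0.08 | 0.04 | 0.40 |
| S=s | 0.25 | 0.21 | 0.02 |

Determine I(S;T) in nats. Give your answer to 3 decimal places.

Marginals: p(S) = (0.5200, 0.4800), p(T) = (0.3300, 0.2500, 0.4200).
I(S;T) = Σ p(x,y)·ln[p(x,y)/(p(x)p(y))].
  (r,0): 0.08·ln(0.4662) = -0.0611
  (r,1): 0.04·ln(0.3077) = -0.0471
  (r,2): 0.40·ln(1.8315) = 0.2421
  (s,0): 0.25·ln(1.5783) = 0.1141
  (s,1): 0.21·ln(1.7500) = 0.1175
  (s,2): 0.02·ln(0.0992) = -0.0462
Sum = 0.319 nats.

0.319 nats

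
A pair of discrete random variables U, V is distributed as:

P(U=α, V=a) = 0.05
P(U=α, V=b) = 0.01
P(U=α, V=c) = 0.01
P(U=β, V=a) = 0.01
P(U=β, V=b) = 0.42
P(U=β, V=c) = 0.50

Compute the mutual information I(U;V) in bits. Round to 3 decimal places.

Marginals: p(U) = (0.0700, 0.9300), p(V) = (0.0600, 0.4300, 0.5100).
I(U;V) = H(U) + H(V) − H(U,V).
H(U) = 0.3659, H(V) = 1.2625, H(U,V) = 1.4411.
I(U;V) = 0.3659 + 1.2625 − 1.4411 = 0.187 bits.

0.187 bits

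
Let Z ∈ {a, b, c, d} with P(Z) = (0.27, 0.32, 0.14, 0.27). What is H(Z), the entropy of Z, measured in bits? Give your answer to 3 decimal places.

1.943 bits

H(Z) = −Σ p·log₂ p.
  −(0.27)·log₂(0.27) = 0.5100
  −(0.32)·log₂(0.32) = 0.5260
  −(0.14)·log₂(0.14) = 0.3971
  −(0.27)·log₂(0.27) = 0.5100
Sum: 0.5100 + 0.5260 + 0.3971 + 0.5100 = 1.943 bits.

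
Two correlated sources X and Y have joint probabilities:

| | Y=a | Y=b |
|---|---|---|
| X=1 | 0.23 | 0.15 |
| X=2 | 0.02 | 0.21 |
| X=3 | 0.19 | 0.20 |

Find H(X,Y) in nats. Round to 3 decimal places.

H(X,Y) = −Σ p(x,y)·ln p(x,y) over all 6 cells.
  cell (1,a): −0.23·ln0.23 = 0.3380
  cell (1,b): −0.15·ln0.15 = 0.2846
  cell (2,a): −0.02·ln0.02 = 0.0782
  cell (2,b): −0.21·ln0.21 = 0.3277
  cell (3,a): −0.19·ln0.19 = 0.3155
  cell (3,b): −0.20·ln0.20 = 0.3219
Sum = 1.666 nats.

1.666 nats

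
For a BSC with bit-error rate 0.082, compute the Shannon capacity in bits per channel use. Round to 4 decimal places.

0.5908 bits

Binary symmetric channel: C = 1 − h₂(ε) where h₂ is the binary entropy function.
h₂(0.082) = −0.082·log₂0.082 − 0.918·log₂0.918 = 0.4092.
C = 1 − 0.4092 = 0.5908 bits per channel use.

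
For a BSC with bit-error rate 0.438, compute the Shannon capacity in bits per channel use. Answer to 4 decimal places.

0.0111 bits

Binary symmetric channel: C = 1 − h₂(ε) where h₂ is the binary entropy function.
h₂(0.438) = −0.438·log₂0.438 − 0.562·log₂0.562 = 0.9889.
C = 1 − 0.9889 = 0.0111 bits per channel use.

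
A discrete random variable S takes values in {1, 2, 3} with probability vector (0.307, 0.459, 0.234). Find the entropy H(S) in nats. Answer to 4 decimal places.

1.0598 nats

H(S) = −Σ p·ln p.
  −(0.307)·ln(0.307) = 0.36254
  −(0.459)·ln(0.459) = 0.35743
  −(0.234)·ln(0.234) = 0.33987
Sum: 0.36254 + 0.35743 + 0.33987 = 1.0598 nats.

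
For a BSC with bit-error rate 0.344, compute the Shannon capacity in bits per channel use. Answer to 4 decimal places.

Binary symmetric channel: C = 1 − h₂(ε) where h₂ is the binary entropy function.
h₂(0.344) = −0.344·log₂0.344 − 0.656·log₂0.656 = 0.9286.
C = 1 − 0.9286 = 0.0714 bits per channel use.

0.0714 bits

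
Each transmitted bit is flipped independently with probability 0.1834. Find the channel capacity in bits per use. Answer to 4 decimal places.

0.3125 bits

Binary symmetric channel: C = 1 − h₂(ε) where h₂ is the binary entropy function.
h₂(0.1834) = −0.1834·log₂0.1834 − 0.8166·log₂0.8166 = 0.6875.
C = 1 − 0.6875 = 0.3125 bits per channel use.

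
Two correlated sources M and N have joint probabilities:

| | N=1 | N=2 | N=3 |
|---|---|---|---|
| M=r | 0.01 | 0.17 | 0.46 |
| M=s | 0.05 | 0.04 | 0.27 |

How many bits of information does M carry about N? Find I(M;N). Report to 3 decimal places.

Marginals: p(M) = (0.6400, 0.3600), p(N) = (0.0600, 0.2100, 0.7300).
I(M;N) = H(M) + H(N) − H(M,N).
H(M) = 0.9427, H(N) = 1.0478, H(M,N) = 1.9282.
I(M;N) = 0.9427 + 1.0478 − 1.9282 = 0.062 bits.

0.062 bits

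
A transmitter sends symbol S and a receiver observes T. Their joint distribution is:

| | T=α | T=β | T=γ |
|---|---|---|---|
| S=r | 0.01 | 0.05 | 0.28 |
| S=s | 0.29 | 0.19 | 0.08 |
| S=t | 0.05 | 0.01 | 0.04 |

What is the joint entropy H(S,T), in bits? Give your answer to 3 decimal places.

H(S,T) = −Σ p(x,y)·log₂ p(x,y) over all 9 cells.
  cell (r,α): −0.01·log₂0.01 = 0.0664
  cell (r,β): −0.05·log₂0.05 = 0.2161
  cell (r,γ): −0.28·log₂0.28 = 0.5142
  cell (s,α): −0.29·log₂0.29 = 0.5179
  cell (s,β): −0.19·log₂0.19 = 0.4552
  cell (s,γ): −0.08·log₂0.08 = 0.2915
  cell (t,α): −0.05·log₂0.05 = 0.2161
  cell (t,β): −0.01·log₂0.01 = 0.0664
  cell (t,γ): −0.04·log₂0.04 = 0.1858
Sum = 2.530 bits.

2.530 bits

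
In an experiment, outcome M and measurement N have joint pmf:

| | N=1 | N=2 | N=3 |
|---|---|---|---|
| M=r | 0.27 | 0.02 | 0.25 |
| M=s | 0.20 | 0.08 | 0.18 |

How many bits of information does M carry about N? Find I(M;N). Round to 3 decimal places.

0.039 bits

Marginals: p(M) = (0.5400, 0.4600), p(N) = (0.4700, 0.1000, 0.4300).
I(M;N) = H(M) + H(N) − H(M,N).
H(M) = 0.9954, H(N) = 1.3677, H(M,N) = 2.3241.
I(M;N) = 0.9954 + 1.3677 − 2.3241 = 0.039 bits.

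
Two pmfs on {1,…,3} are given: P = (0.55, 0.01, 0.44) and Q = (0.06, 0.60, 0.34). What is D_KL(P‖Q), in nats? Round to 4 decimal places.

1.2911 nats

D(P‖Q) = Σ p·ln(p/q).
  0.55·ln(0.55/0.06) = 1.21857
  0.01·ln(0.01/0.60) = -0.04094
  0.44·ln(0.44/0.34) = 0.11344
D(P‖Q) = 1.2911 nats.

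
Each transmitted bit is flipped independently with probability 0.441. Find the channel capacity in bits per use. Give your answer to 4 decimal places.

Binary symmetric channel: C = 1 − h₂(ε) where h₂ is the binary entropy function.
h₂(0.441) = −0.441·log₂0.441 − 0.559·log₂0.559 = 0.9899.
C = 1 − 0.9899 = 0.0101 bits per channel use.

0.0101 bits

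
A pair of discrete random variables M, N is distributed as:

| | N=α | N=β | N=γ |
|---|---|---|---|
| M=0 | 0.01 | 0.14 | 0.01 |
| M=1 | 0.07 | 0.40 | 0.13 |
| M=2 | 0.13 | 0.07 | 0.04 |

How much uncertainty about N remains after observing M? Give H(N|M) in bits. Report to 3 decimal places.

Chain rule: H(N|M) = H(M,N) − H(M).
Marginals: p(M) = (0.1600, 0.6000, 0.2400), p(N) = (0.2100, 0.6100, 0.1800).
H(M,N) = 2.5469 bits; H(M) = 1.3593 bits.
H(N|M) = 2.5469 − 1.3593 = 1.188 bits.

1.188 bits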